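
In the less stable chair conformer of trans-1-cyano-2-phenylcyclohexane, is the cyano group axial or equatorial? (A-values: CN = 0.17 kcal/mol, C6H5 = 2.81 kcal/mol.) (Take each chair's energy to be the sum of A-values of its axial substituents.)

C1 and C2 have opposite parity, so for the trans isomer the two substituents are e,e in one chair and a,a in the other.
Chair I (cyano axial, phenyl axial): E = 2.98 kcal/mol.
Chair II (cyano equatorial, phenyl equatorial): E = 0.00 kcal/mol.
Chair I is the less stable (higher-energy) conformer, and in that chair the cyano group is axial.

axial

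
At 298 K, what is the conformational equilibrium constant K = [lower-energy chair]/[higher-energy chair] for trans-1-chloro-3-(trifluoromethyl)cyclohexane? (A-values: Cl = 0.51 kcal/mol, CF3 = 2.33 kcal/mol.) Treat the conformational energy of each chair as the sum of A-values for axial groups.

K ≈ 21.6

C1 and C3 have the same parity, so for the trans isomer the two substituents are one axial and one equatorial in each chair.
Chair I (chloro axial, trifluoromethyl equatorial): E = 0.51 kcal/mol; chair II (chloro equatorial, trifluoromethyl axial): E = 2.33 kcal/mol.
ΔG = 1.82 kcal/mol between the two chairs.
K = exp(ΔG/RT) with R = 1.987×10⁻³ kcal mol⁻¹ K⁻¹ and T = 298 K gives K ≈ 21.6.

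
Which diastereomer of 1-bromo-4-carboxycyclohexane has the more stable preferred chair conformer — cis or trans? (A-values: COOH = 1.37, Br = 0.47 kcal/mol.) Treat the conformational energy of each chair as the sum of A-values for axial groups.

At 1,4 positions (parity opposite): cis → (a,e or e,a); trans → (e,e or a,a).
Best chair for cis: E = 0.47 kcal/mol; best chair for trans: E = 0.00 kcal/mol.
The trans isomer is lower by 0.47 kcal/mol.

trans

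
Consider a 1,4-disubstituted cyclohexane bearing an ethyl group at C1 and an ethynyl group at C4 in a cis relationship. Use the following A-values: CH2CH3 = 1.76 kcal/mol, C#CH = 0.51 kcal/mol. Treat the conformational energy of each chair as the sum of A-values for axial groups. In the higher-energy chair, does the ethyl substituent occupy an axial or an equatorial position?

axial

C1 and C4 have opposite parity, so for the cis isomer the two substituents are one axial and one equatorial in each chair.
Chair I (ethyl axial, ethynyl equatorial): E = 1.76 kcal/mol.
Chair II (ethyl equatorial, ethynyl axial): E = 0.51 kcal/mol.
Chair I is the less stable (higher-energy) conformer, and in that chair the ethyl group is axial.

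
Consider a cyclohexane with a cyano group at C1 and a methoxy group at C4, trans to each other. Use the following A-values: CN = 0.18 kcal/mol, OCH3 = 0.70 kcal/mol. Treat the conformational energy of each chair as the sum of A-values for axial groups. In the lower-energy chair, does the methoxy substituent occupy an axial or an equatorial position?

equatorial

C1 and C4 have opposite parity, so for the trans isomer the two substituents are e,e in one chair and a,a in the other.
Chair I (cyano axial, methoxy axial): E = 0.88 kcal/mol.
Chair II (cyano equatorial, methoxy equatorial): E = 0.00 kcal/mol.
Chair II is the more stable (lower-energy) conformer, and in that chair the methoxy group is equatorial.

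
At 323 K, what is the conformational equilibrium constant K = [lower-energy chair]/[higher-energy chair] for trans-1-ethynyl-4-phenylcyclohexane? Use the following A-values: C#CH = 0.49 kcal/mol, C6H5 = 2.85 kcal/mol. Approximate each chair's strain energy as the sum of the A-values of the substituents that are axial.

C1 and C4 have opposite parity, so for the trans isomer the two substituents are e,e in one chair and a,a in the other.
Chair I (ethynyl axial, phenyl axial): E = 3.34 kcal/mol; chair II (ethynyl equatorial, phenyl equatorial): E = 0.00 kcal/mol.
ΔG = 3.34 kcal/mol between the two chairs.
K = exp(ΔG/RT) with R = 1.987×10⁻³ kcal mol⁻¹ K⁻¹ and T = 323 K gives K ≈ 182.

K ≈ 182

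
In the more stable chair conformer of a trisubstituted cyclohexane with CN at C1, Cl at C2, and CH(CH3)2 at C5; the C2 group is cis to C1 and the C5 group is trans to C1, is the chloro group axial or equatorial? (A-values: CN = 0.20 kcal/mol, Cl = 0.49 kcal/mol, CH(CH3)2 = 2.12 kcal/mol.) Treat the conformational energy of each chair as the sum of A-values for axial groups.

Chair I (cyano axial, chloro equatorial, isopropyl equatorial): E = 0.20 kcal/mol.
Chair II (cyano equatorial, chloro axial, isopropyl axial): E = 2.61 kcal/mol.
Chair I is the more stable (lower-energy) conformer, and in that chair the chloro group is equatorial.

equatorial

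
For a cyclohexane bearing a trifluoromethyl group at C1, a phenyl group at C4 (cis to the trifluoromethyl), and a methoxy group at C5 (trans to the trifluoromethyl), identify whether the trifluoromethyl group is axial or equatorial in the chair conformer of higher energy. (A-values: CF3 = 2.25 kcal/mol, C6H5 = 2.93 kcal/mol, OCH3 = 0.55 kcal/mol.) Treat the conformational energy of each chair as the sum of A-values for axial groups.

equatorial

Chair I (trifluoromethyl axial, phenyl equatorial, methoxy equatorial): E = 2.25 kcal/mol.
Chair II (trifluoromethyl equatorial, phenyl axial, methoxy axial): E = 3.48 kcal/mol.
Chair II is the less stable (higher-energy) conformer, and in that chair the trifluoromethyl group is equatorial.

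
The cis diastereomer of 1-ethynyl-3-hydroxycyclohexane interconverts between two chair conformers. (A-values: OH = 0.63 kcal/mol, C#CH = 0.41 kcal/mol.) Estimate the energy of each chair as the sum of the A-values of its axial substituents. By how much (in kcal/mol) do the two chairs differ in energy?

1.04 kcal/mol

C1 and C3 have the same parity, so for the cis isomer the two substituents are e,e in one chair and a,a in the other.
Chair I (hydroxyl axial, ethynyl axial): E = 1.04 kcal/mol.
Chair II (hydroxyl equatorial, ethynyl equatorial): E = 0.00 kcal/mol.
ΔE = 1.04 − 0.00 = 1.04 kcal/mol; chair II is more stable.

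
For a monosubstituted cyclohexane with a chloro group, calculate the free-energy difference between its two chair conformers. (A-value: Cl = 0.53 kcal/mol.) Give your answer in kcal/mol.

A monosubstituted cyclohexane has one chair with the chloro group axial (E = A = 0.53 kcal/mol) and one with it equatorial (E = 0).
ΔE = 0.53 − 0 = 0.53 kcal/mol.

0.53 kcal/mol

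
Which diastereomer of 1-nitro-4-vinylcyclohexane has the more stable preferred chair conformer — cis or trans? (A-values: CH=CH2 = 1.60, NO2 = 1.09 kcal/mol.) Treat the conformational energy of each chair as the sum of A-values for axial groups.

trans

At 1,4 positions (parity opposite): cis → (a,e or e,a); trans → (e,e or a,a).
Best chair for cis: E = 1.09 kcal/mol; best chair for trans: E = 0.00 kcal/mol.
The trans isomer is lower by 1.09 kcal/mol.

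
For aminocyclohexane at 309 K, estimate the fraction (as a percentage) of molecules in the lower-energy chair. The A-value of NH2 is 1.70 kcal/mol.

94.1%

One chair has the amino group axial (E = 1.70 kcal/mol) and the other has it equatorial (E = 0).
ΔG = 1.70 kcal/mol between the two chairs.
K = exp(ΔG/RT) with R = 1.987×10⁻³ kcal mol⁻¹ K⁻¹ and T = 309 K gives K ≈ 15.9.
Fraction in the lower-energy chair = K/(K+1) = 94.1%.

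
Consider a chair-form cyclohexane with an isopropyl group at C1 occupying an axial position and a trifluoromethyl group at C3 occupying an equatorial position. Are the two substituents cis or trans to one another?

trans

C1 and C3 have the same parity, so their axial bonds point in the same direction.
With same-parity carbons, two substituents on the same face are both axial or both equatorial; opposite faces give one of each.
Here the groups are axial/equatorial → opposite face → trans.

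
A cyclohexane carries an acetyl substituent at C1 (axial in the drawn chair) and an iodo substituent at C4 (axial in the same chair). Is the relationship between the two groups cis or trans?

C1 and C4 have opposite parity, so their axial bonds point in opposite directions.
With opposite-parity carbons, two substituents on the same face are one axial and one equatorial; opposite faces give both axial or both equatorial.
Here the groups are axial/axial → opposite face → trans.

trans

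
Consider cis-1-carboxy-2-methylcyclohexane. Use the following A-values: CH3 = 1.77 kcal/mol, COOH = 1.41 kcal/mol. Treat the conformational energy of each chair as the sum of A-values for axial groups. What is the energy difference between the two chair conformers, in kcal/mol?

0.36 kcal/mol

C1 and C2 have opposite parity, so for the cis isomer the two substituents are one axial and one equatorial in each chair.
Chair I (methyl axial, carboxyl equatorial): E = 1.77 kcal/mol.
Chair II (methyl equatorial, carboxyl axial): E = 1.41 kcal/mol.
ΔE = 1.77 − 1.41 = 0.36 kcal/mol; chair II is more stable.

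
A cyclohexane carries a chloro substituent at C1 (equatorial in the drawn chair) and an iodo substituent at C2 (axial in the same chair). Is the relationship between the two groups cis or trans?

cis

C1 and C2 have opposite parity, so their axial bonds point in opposite directions.
With opposite-parity carbons, two substituents on the same face are one axial and one equatorial; opposite faces give both axial or both equatorial.
Here the groups are equatorial/axial → same face → cis.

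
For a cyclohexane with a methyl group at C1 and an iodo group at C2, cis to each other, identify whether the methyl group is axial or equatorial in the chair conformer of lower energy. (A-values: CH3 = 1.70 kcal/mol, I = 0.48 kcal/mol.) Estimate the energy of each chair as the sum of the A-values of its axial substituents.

equatorial

C1 and C2 have opposite parity, so for the cis isomer the two substituents are one axial and one equatorial in each chair.
Chair I (methyl axial, iodo equatorial): E = 1.70 kcal/mol.
Chair II (methyl equatorial, iodo axial): E = 0.48 kcal/mol.
Chair II is the more stable (lower-energy) conformer, and in that chair the methyl group is equatorial.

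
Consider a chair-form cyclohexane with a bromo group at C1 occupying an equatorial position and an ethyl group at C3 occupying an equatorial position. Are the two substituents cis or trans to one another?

cis

C1 and C3 have the same parity, so their axial bonds point in the same direction.
With same-parity carbons, two substituents on the same face are both axial or both equatorial; opposite faces give one of each.
Here the groups are equatorial/equatorial → same face → cis.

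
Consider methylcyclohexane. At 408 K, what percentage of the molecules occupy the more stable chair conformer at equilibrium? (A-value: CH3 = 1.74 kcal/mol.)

One chair has the methyl group axial (E = 1.74 kcal/mol) and the other has it equatorial (E = 0).
ΔG = 1.74 kcal/mol between the two chairs.
K = exp(ΔG/RT) with R = 1.987×10⁻³ kcal mol⁻¹ K⁻¹ and T = 408 K gives K ≈ 8.55.
Fraction in the lower-energy chair = K/(K+1) = 89.5%.

89.5%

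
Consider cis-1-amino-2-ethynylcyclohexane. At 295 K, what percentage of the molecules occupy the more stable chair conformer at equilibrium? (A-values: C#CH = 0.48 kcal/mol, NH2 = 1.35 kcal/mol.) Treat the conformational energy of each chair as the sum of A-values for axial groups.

81.5%

C1 and C2 have opposite parity, so for the cis isomer the two substituents are one axial and one equatorial in each chair.
Chair I (ethynyl axial, amino equatorial): E = 0.48 kcal/mol; chair II (ethynyl equatorial, amino axial): E = 1.35 kcal/mol.
ΔG = 0.87 kcal/mol between the two chairs.
K = exp(ΔG/RT) with R = 1.987×10⁻³ kcal mol⁻¹ K⁻¹ and T = 295 K gives K ≈ 4.41.
Fraction in the lower-energy chair = K/(K+1) = 81.5%.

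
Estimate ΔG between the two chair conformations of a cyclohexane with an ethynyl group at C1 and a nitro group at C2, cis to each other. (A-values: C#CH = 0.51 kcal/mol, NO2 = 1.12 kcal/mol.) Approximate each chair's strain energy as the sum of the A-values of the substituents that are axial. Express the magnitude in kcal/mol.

0.61 kcal/mol

C1 and C2 have opposite parity, so for the cis isomer the two substituents are one axial and one equatorial in each chair.
Chair I (ethynyl axial, nitro equatorial): E = 0.51 kcal/mol.
Chair II (ethynyl equatorial, nitro axial): E = 1.12 kcal/mol.
ΔE = 1.12 − 0.51 = 0.61 kcal/mol; chair I is more stable.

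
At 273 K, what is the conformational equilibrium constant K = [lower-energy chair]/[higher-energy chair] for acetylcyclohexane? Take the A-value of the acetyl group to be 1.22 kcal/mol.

K ≈ 9.48

One chair has the acetyl group axial (E = 1.22 kcal/mol) and the other has it equatorial (E = 0).
ΔG = 1.22 kcal/mol between the two chairs.
K = exp(ΔG/RT) with R = 1.987×10⁻³ kcal mol⁻¹ K⁻¹ and T = 273 K gives K ≈ 9.48.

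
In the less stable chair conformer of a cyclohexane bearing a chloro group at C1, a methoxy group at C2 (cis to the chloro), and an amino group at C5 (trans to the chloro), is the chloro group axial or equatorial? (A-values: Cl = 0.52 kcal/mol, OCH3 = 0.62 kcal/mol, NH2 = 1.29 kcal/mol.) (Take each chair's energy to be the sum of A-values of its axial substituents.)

equatorial

Chair I (chloro axial, methoxy equatorial, amino equatorial): E = 0.52 kcal/mol.
Chair II (chloro equatorial, methoxy axial, amino axial): E = 1.91 kcal/mol.
Chair II is the less stable (higher-energy) conformer, and in that chair the chloro group is equatorial.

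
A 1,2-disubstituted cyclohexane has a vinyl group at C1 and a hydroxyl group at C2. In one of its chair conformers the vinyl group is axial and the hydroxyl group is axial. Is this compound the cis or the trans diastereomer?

C1 and C2 have opposite parity, so their axial bonds point in opposite directions.
With opposite-parity carbons, two substituents on the same face are one axial and one equatorial; opposite faces give both axial or both equatorial.
Here the groups are axial/axial → opposite face → trans.

trans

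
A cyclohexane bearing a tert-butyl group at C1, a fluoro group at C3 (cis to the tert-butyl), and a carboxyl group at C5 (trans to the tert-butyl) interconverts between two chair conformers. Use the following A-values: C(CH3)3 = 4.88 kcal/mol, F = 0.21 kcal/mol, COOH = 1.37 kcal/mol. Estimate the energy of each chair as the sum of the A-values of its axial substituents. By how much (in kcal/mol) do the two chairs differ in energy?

3.72 kcal/mol

Chair I (tert-butyl axial, fluoro axial, carboxyl equatorial): E = 5.09 kcal/mol.
Chair II (tert-butyl equatorial, fluoro equatorial, carboxyl axial): E = 1.37 kcal/mol.
ΔE = 5.09 − 1.37 = 3.72 kcal/mol; chair II is more stable.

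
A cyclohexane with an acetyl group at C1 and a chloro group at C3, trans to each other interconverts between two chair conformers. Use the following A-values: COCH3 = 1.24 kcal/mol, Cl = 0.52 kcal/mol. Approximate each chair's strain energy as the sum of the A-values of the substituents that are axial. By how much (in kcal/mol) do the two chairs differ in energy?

0.72 kcal/mol

C1 and C3 have the same parity, so for the trans isomer the two substituents are one axial and one equatorial in each chair.
Chair I (acetyl axial, chloro equatorial): E = 1.24 kcal/mol.
Chair II (acetyl equatorial, chloro axial): E = 0.52 kcal/mol.
ΔE = 1.24 − 0.52 = 0.72 kcal/mol; chair II is more stable.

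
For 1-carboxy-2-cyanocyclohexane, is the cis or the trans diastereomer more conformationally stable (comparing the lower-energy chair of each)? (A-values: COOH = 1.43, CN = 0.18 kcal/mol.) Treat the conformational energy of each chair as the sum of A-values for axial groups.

trans

At 1,2 positions (parity opposite): cis → (a,e or e,a); trans → (e,e or a,a).
Best chair for cis: E = 0.18 kcal/mol; best chair for trans: E = 0.00 kcal/mol.
The trans isomer is lower by 0.18 kcal/mol.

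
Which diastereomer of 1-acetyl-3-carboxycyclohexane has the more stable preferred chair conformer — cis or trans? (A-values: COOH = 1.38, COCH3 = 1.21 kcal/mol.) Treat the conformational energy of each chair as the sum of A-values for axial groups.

At 1,3 positions (parity same): cis → (e,e or a,a); trans → (a,e or e,a).
Best chair for cis: E = 0.00 kcal/mol; best chair for trans: E = 1.21 kcal/mol.
The cis isomer is lower by 1.21 kcal/mol.

cis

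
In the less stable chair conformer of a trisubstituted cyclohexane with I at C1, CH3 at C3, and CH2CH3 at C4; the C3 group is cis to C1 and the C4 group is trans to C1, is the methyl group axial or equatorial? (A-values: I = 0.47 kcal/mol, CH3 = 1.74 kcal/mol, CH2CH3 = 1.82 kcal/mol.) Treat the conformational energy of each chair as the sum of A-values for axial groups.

axial

Chair I (iodo axial, methyl axial, ethyl axial): E = 4.03 kcal/mol.
Chair II (iodo equatorial, methyl equatorial, ethyl equatorial): E = 0.00 kcal/mol.
Chair I is the less stable (higher-energy) conformer, and in that chair the methyl group is axial.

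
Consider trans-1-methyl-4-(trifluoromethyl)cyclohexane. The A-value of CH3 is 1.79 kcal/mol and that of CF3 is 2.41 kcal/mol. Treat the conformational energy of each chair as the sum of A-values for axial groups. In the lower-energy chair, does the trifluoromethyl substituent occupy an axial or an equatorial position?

equatorial

C1 and C4 have opposite parity, so for the trans isomer the two substituents are e,e in one chair and a,a in the other.
Chair I (methyl axial, trifluoromethyl axial): E = 4.20 kcal/mol.
Chair II (methyl equatorial, trifluoromethyl equatorial): E = 0.00 kcal/mol.
Chair II is the more stable (lower-energy) conformer, and in that chair the trifluoromethyl group is equatorial.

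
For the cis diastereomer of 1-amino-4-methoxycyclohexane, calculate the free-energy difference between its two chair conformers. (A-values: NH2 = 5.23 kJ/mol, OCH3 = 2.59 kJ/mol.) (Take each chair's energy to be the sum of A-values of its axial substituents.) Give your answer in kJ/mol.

C1 and C4 have opposite parity, so for the cis isomer the two substituents are one axial and one equatorial in each chair.
Chair I (amino axial, methoxy equatorial): E = 5.23 kJ/mol.
Chair II (amino equatorial, methoxy axial): E = 2.59 kJ/mol.
ΔE = 5.23 − 2.59 = 2.64 kJ/mol; chair II is more stable.

2.64 kJ/mol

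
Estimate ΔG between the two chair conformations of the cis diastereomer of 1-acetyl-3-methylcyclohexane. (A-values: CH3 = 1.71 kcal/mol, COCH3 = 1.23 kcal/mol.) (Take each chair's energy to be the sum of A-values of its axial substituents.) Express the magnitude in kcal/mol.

C1 and C3 have the same parity, so for the cis isomer the two substituents are e,e in one chair and a,a in the other.
Chair I (methyl axial, acetyl axial): E = 2.94 kcal/mol.
Chair II (methyl equatorial, acetyl equatorial): E = 0.00 kcal/mol.
ΔE = 2.94 − 0.00 = 2.94 kcal/mol; chair II is more stable.

2.94 kcal/mol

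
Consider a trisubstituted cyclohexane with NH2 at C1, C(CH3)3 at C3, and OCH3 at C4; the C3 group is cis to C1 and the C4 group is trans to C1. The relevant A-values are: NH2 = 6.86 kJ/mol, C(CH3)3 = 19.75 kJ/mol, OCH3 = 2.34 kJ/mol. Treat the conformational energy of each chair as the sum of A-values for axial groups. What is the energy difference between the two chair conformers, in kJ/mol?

Chair I (amino axial, tert-butyl axial, methoxy axial): E = 28.95 kJ/mol.
Chair II (amino equatorial, tert-butyl equatorial, methoxy equatorial): E = 0.00 kJ/mol.
ΔE = 28.95 − 0.00 = 28.95 kJ/mol; chair II is more stable.

28.95 kJ/mol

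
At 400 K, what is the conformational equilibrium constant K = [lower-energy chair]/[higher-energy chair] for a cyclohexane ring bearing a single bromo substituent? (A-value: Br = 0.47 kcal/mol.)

One chair has the bromo group axial (E = 0.47 kcal/mol) and the other has it equatorial (E = 0).
ΔG = 0.47 kcal/mol between the two chairs.
K = exp(ΔG/RT) with R = 1.987×10⁻³ kcal mol⁻¹ K⁻¹ and T = 400 K gives K ≈ 1.81.

K ≈ 1.81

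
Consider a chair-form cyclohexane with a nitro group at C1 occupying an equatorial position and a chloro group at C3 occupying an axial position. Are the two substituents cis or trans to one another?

trans

C1 and C3 have the same parity, so their axial bonds point in the same direction.
With same-parity carbons, two substituents on the same face are both axial or both equatorial; opposite faces give one of each.
Here the groups are equatorial/axial → opposite face → trans.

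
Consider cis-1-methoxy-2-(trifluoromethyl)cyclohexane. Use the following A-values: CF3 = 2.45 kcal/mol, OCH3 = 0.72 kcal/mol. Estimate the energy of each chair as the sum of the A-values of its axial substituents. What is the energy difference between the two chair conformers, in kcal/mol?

C1 and C2 have opposite parity, so for the cis isomer the two substituents are one axial and one equatorial in each chair.
Chair I (trifluoromethyl axial, methoxy equatorial): E = 2.45 kcal/mol.
Chair II (trifluoromethyl equatorial, methoxy axial): E = 0.72 kcal/mol.
ΔE = 2.45 − 0.72 = 1.73 kcal/mol; chair II is more stable.

1.73 kcal/mol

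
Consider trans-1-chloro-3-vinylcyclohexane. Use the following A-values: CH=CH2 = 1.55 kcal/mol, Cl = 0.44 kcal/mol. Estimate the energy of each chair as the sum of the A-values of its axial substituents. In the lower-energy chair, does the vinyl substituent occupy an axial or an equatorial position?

equatorial

C1 and C3 have the same parity, so for the trans isomer the two substituents are one axial and one equatorial in each chair.
Chair I (vinyl axial, chloro equatorial): E = 1.55 kcal/mol.
Chair II (vinyl equatorial, chloro axial): E = 0.44 kcal/mol.
Chair II is the more stable (lower-energy) conformer, and in that chair the vinyl group is equatorial.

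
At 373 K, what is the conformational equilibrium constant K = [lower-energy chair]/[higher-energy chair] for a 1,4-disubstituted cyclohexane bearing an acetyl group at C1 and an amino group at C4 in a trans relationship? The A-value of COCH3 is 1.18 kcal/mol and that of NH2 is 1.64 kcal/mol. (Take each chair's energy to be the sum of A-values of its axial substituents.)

K ≈ 44.9

C1 and C4 have opposite parity, so for the trans isomer the two substituents are e,e in one chair and a,a in the other.
Chair I (acetyl axial, amino axial): E = 2.82 kcal/mol; chair II (acetyl equatorial, amino equatorial): E = 0.00 kcal/mol.
ΔG = 2.82 kcal/mol between the two chairs.
K = exp(ΔG/RT) with R = 1.987×10⁻³ kcal mol⁻¹ K⁻¹ and T = 373 K gives K ≈ 44.9.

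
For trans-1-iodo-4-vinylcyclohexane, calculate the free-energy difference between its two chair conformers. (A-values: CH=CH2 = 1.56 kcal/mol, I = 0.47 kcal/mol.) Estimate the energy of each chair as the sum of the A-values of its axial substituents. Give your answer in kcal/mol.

C1 and C4 have opposite parity, so for the trans isomer the two substituents are e,e in one chair and a,a in the other.
Chair I (vinyl axial, iodo axial): E = 2.03 kcal/mol.
Chair II (vinyl equatorial, iodo equatorial): E = 0.00 kcal/mol.
ΔE = 2.03 − 0.00 = 2.03 kcal/mol; chair II is more stable.

2.03 kcal/mol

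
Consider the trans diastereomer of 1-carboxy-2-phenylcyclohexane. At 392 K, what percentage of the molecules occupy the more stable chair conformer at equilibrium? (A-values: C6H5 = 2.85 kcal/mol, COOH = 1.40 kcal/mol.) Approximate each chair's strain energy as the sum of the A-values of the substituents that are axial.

C1 and C2 have opposite parity, so for the trans isomer the two substituents are e,e in one chair and a,a in the other.
Chair I (phenyl axial, carboxyl axial): E = 4.25 kcal/mol; chair II (phenyl equatorial, carboxyl equatorial): E = 0.00 kcal/mol.
ΔG = 4.25 kcal/mol between the two chairs.
K = exp(ΔG/RT) with R = 1.987×10⁻³ kcal mol⁻¹ K⁻¹ and T = 392 K gives K ≈ 234.
Fraction in the lower-energy chair = K/(K+1) = 99.6%.

99.6%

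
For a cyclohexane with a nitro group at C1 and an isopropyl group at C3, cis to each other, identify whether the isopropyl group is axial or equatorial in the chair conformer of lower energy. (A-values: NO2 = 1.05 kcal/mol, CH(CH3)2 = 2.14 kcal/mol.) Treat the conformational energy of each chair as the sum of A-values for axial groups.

equatorial

C1 and C3 have the same parity, so for the cis isomer the two substituents are e,e in one chair and a,a in the other.
Chair I (nitro axial, isopropyl axial): E = 3.19 kcal/mol.
Chair II (nitro equatorial, isopropyl equatorial): E = 0.00 kcal/mol.
Chair II is the more stable (lower-energy) conformer, and in that chair the isopropyl group is equatorial.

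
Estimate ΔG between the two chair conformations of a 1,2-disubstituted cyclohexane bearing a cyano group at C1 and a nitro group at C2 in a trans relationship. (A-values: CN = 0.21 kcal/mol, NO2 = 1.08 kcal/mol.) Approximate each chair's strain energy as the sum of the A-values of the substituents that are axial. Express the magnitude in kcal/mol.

1.29 kcal/mol

C1 and C2 have opposite parity, so for the trans isomer the two substituents are e,e in one chair and a,a in the other.
Chair I (cyano axial, nitro axial): E = 1.29 kcal/mol.
Chair II (cyano equatorial, nitro equatorial): E = 0.00 kcal/mol.
ΔE = 1.29 − 0.00 = 1.29 kcal/mol; chair II is more stable.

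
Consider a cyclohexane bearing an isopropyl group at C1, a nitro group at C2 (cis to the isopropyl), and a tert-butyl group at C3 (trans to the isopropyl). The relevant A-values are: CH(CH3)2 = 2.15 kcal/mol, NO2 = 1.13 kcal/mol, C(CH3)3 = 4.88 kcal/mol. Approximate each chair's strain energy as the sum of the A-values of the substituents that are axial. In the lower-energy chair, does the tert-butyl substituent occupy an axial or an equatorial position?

equatorial

Chair I (isopropyl axial, nitro equatorial, tert-butyl equatorial): E = 2.15 kcal/mol.
Chair II (isopropyl equatorial, nitro axial, tert-butyl axial): E = 6.01 kcal/mol.
Chair I is the more stable (lower-energy) conformer, and in that chair the tert-butyl group is equatorial.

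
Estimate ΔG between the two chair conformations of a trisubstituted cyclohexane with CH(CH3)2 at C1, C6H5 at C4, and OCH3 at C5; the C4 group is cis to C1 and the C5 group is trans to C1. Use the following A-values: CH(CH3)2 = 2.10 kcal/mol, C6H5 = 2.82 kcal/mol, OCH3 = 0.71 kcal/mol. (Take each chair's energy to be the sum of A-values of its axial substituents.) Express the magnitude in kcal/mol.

Chair I (isopropyl axial, phenyl equatorial, methoxy equatorial): E = 2.10 kcal/mol.
Chair II (isopropyl equatorial, phenyl axial, methoxy axial): E = 3.53 kcal/mol.
ΔE = 3.53 − 2.10 = 1.43 kcal/mol; chair I is more stable.

1.43 kcal/mol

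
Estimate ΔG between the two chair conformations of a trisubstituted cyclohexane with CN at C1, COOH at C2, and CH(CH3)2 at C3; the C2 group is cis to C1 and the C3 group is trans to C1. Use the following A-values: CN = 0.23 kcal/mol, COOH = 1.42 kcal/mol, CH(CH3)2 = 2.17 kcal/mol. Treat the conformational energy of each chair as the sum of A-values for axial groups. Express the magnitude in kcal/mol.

Chair I (cyano axial, carboxyl equatorial, isopropyl equatorial): E = 0.23 kcal/mol.
Chair II (cyano equatorial, carboxyl axial, isopropyl axial): E = 3.59 kcal/mol.
ΔE = 3.59 − 0.23 = 3.36 kcal/mol; chair I is more stable.

3.36 kcal/mol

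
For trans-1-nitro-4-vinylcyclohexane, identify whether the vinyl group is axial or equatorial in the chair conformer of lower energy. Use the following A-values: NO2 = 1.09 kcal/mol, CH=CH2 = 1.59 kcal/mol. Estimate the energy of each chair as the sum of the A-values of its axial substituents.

C1 and C4 have opposite parity, so for the trans isomer the two substituents are e,e in one chair and a,a in the other.
Chair I (nitro axial, vinyl axial): E = 2.68 kcal/mol.
Chair II (nitro equatorial, vinyl equatorial): E = 0.00 kcal/mol.
Chair II is the more stable (lower-energy) conformer, and in that chair the vinyl group is equatorial.

equatorial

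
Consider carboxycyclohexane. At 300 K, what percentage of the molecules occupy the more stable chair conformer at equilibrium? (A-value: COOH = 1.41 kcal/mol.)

91.4%

One chair has the carboxyl group axial (E = 1.41 kcal/mol) and the other has it equatorial (E = 0).
ΔG = 1.41 kcal/mol between the two chairs.
K = exp(ΔG/RT) with R = 1.987×10⁻³ kcal mol⁻¹ K⁻¹ and T = 300 K gives K ≈ 10.6.
Fraction in the lower-energy chair = K/(K+1) = 91.4%.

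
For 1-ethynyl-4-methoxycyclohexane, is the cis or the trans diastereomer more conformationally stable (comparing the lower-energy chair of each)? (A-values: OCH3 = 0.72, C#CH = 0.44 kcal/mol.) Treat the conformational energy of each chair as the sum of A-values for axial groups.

trans

At 1,4 positions (parity opposite): cis → (a,e or e,a); trans → (e,e or a,a).
Best chair for cis: E = 0.44 kcal/mol; best chair for trans: E = 0.00 kcal/mol.
The trans isomer is lower by 0.44 kcal/mol.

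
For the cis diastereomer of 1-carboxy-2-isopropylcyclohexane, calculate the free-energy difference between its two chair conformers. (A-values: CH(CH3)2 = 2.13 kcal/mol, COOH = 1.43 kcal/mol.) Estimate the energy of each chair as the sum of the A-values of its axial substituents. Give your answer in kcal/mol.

0.70 kcal/mol

C1 and C2 have opposite parity, so for the cis isomer the two substituents are one axial and one equatorial in each chair.
Chair I (isopropyl axial, carboxyl equatorial): E = 2.13 kcal/mol.
Chair II (isopropyl equatorial, carboxyl axial): E = 1.43 kcal/mol.
ΔE = 2.13 − 1.43 = 0.70 kcal/mol; chair II is more stable.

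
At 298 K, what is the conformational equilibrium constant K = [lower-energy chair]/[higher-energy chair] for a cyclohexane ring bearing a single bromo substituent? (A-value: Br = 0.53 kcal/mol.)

K ≈ 2.45

One chair has the bromo group axial (E = 0.53 kcal/mol) and the other has it equatorial (E = 0).
ΔG = 0.53 kcal/mol between the two chairs.
K = exp(ΔG/RT) with R = 1.987×10⁻³ kcal mol⁻¹ K⁻¹ and T = 298 K gives K ≈ 2.45.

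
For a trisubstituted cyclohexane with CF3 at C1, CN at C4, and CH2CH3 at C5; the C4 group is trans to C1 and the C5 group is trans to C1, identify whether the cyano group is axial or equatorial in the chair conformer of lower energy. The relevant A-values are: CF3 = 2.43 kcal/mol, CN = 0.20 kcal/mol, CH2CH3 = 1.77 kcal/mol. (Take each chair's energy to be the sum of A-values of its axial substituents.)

equatorial

Chair I (trifluoromethyl axial, cyano axial, ethyl equatorial): E = 2.63 kcal/mol.
Chair II (trifluoromethyl equatorial, cyano equatorial, ethyl axial): E = 1.77 kcal/mol.
Chair II is the more stable (lower-energy) conformer, and in that chair the cyano group is equatorial.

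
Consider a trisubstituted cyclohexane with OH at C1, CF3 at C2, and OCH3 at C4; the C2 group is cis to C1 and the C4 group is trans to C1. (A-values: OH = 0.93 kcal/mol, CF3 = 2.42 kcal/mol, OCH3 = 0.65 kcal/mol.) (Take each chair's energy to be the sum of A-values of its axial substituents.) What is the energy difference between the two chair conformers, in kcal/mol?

Chair I (hydroxyl axial, trifluoromethyl equatorial, methoxy axial): E = 1.58 kcal/mol.
Chair II (hydroxyl equatorial, trifluoromethyl axial, methoxy equatorial): E = 2.42 kcal/mol.
ΔE = 2.42 − 1.58 = 0.84 kcal/mol; chair I is more stable.

0.84 kcal/mol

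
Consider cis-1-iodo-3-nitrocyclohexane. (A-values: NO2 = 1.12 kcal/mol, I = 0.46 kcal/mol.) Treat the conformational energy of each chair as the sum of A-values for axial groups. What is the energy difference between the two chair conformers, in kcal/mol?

1.58 kcal/mol

C1 and C3 have the same parity, so for the cis isomer the two substituents are e,e in one chair and a,a in the other.
Chair I (nitro axial, iodo axial): E = 1.58 kcal/mol.
Chair II (nitro equatorial, iodo equatorial): E = 0.00 kcal/mol.
ΔE = 1.58 − 0.00 = 1.58 kcal/mol; chair II is more stable.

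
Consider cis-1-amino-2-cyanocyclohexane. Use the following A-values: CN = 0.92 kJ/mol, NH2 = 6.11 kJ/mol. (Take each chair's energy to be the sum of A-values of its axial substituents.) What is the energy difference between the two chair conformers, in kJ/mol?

C1 and C2 have opposite parity, so for the cis isomer the two substituents are one axial and one equatorial in each chair.
Chair I (cyano axial, amino equatorial): E = 0.92 kJ/mol.
Chair II (cyano equatorial, amino axial): E = 6.11 kJ/mol.
ΔE = 6.11 − 0.92 = 5.19 kJ/mol; chair I is more stable.

5.19 kJ/mol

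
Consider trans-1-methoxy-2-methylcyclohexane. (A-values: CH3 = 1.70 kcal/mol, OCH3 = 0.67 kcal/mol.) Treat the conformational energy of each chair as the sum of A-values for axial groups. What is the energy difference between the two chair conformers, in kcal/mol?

2.37 kcal/mol

C1 and C2 have opposite parity, so for the trans isomer the two substituents are e,e in one chair and a,a in the other.
Chair I (methyl axial, methoxy axial): E = 2.37 kcal/mol.
Chair II (methyl equatorial, methoxy equatorial): E = 0.00 kcal/mol.
ΔE = 2.37 − 0.00 = 2.37 kcal/mol; chair II is more stable.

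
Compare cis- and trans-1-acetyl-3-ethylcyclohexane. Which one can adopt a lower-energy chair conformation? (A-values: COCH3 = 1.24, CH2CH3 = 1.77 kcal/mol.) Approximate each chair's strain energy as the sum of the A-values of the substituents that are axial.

cis

At 1,3 positions (parity same): cis → (e,e or a,a); trans → (a,e or e,a).
Best chair for cis: E = 0.00 kcal/mol; best chair for trans: E = 1.24 kcal/mol.
The cis isomer is lower by 1.24 kcal/mol.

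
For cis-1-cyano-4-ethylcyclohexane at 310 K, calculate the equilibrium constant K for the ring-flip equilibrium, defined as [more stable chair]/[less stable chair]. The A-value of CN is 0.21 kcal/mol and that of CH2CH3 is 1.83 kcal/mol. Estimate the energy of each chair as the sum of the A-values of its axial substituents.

K ≈ 13.9

C1 and C4 have opposite parity, so for the cis isomer the two substituents are one axial and one equatorial in each chair.
Chair I (cyano axial, ethyl equatorial): E = 0.21 kcal/mol; chair II (cyano equatorial, ethyl axial): E = 1.83 kcal/mol.
ΔG = 1.62 kcal/mol between the two chairs.
K = exp(ΔG/RT) with R = 1.987×10⁻³ kcal mol⁻¹ K⁻¹ and T = 310 K gives K ≈ 13.9.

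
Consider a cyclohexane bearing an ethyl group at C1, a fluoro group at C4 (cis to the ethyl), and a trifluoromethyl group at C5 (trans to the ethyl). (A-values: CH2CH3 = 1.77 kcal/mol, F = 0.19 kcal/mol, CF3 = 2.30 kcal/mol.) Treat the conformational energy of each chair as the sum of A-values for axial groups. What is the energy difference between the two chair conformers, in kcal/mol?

Chair I (ethyl axial, fluoro equatorial, trifluoromethyl equatorial): E = 1.77 kcal/mol.
Chair II (ethyl equatorial, fluoro axial, trifluoromethyl axial): E = 2.49 kcal/mol.
ΔE = 2.49 − 1.77 = 0.72 kcal/mol; chair I is more stable.

0.72 kcal/mol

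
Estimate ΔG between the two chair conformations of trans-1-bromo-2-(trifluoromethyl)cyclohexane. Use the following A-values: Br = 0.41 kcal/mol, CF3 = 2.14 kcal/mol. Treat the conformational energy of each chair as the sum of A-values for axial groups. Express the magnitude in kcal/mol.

C1 and C2 have opposite parity, so for the trans isomer the two substituents are e,e in one chair and a,a in the other.
Chair I (bromo axial, trifluoromethyl axial): E = 2.55 kcal/mol.
Chair II (bromo equatorial, trifluoromethyl equatorial): E = 0.00 kcal/mol.
ΔE = 2.55 − 0.00 = 2.55 kcal/mol; chair II is more stable.

2.55 kcal/mol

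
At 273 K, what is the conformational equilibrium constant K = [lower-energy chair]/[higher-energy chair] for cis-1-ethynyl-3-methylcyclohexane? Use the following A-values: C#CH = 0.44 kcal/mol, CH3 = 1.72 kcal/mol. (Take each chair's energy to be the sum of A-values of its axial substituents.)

K ≈ 53.6

C1 and C3 have the same parity, so for the cis isomer the two substituents are e,e in one chair and a,a in the other.
Chair I (ethynyl axial, methyl axial): E = 2.16 kcal/mol; chair II (ethynyl equatorial, methyl equatorial): E = 0.00 kcal/mol.
ΔG = 2.16 kcal/mol between the two chairs.
K = exp(ΔG/RT) with R = 1.987×10⁻³ kcal mol⁻¹ K⁻¹ and T = 273 K gives K ≈ 53.6.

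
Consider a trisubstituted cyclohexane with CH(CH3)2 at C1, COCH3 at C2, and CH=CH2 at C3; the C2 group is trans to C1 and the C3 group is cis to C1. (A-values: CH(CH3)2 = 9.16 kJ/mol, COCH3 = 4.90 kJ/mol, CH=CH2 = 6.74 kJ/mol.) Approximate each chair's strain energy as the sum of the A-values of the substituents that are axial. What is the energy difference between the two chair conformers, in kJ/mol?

20.80 kJ/mol

Chair I (isopropyl axial, acetyl axial, vinyl axial): E = 20.80 kJ/mol.
Chair II (isopropyl equatorial, acetyl equatorial, vinyl equatorial): E = 0.00 kJ/mol.
ΔE = 20.80 − 0.00 = 20.80 kJ/mol; chair II is more stable.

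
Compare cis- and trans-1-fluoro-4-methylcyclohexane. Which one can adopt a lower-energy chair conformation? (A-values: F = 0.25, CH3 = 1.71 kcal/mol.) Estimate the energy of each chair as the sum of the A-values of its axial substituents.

At 1,4 positions (parity opposite): cis → (a,e or e,a); trans → (e,e or a,a).
Best chair for cis: E = 0.25 kcal/mol; best chair for trans: E = 0.00 kcal/mol.
The trans isomer is lower by 0.25 kcal/mol.

trans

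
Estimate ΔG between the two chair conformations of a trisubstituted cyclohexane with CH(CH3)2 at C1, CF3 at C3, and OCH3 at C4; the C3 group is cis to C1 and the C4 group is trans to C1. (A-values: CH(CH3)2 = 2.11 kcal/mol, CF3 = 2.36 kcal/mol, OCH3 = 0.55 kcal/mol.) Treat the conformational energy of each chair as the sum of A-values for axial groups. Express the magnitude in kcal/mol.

5.02 kcal/mol

Chair I (isopropyl axial, trifluoromethyl axial, methoxy axial): E = 5.02 kcal/mol.
Chair II (isopropyl equatorial, trifluoromethyl equatorial, methoxy equatorial): E = 0.00 kcal/mol.
ΔE = 5.02 − 0.00 = 5.02 kcal/mol; chair II is more stable.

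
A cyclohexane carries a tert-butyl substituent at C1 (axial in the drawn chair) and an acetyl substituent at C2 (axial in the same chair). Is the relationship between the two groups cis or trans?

trans

C1 and C2 have opposite parity, so their axial bonds point in opposite directions.
With opposite-parity carbons, two substituents on the same face are one axial and one equatorial; opposite faces give both axial or both equatorial.
Here the groups are axial/axial → opposite face → trans.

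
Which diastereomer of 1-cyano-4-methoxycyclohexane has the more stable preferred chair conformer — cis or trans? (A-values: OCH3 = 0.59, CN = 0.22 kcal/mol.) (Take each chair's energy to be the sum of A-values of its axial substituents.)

At 1,4 positions (parity opposite): cis → (a,e or e,a); trans → (e,e or a,a).
Best chair for cis: E = 0.22 kcal/mol; best chair for trans: E = 0.00 kcal/mol.
The trans isomer is lower by 0.22 kcal/mol.

trans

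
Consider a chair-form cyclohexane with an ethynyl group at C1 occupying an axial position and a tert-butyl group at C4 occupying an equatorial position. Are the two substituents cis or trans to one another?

C1 and C4 have opposite parity, so their axial bonds point in opposite directions.
With opposite-parity carbons, two substituents on the same face are one axial and one equatorial; opposite faces give both axial or both equatorial.
Here the groups are axial/equatorial → same face → cis.

cis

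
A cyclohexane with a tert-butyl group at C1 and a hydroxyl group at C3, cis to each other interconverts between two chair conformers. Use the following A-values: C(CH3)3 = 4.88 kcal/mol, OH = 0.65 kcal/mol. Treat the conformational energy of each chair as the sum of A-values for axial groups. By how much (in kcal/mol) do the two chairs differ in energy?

C1 and C3 have the same parity, so for the cis isomer the two substituents are e,e in one chair and a,a in the other.
Chair I (tert-butyl axial, hydroxyl axial): E = 5.53 kcal/mol.
Chair II (tert-butyl equatorial, hydroxyl equatorial): E = 0.00 kcal/mol.
ΔE = 5.53 − 0.00 = 5.53 kcal/mol; chair II is more stable.

5.53 kcal/mol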